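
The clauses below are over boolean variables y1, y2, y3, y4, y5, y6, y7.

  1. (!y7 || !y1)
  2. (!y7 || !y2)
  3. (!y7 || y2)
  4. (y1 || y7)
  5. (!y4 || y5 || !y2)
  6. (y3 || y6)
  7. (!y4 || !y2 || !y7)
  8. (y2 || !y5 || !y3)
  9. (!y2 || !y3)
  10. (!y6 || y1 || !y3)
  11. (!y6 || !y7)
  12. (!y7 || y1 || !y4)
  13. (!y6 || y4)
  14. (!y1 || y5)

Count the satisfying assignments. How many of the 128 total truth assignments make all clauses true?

2

The models are:
  y1=T y2=F y3=F y4=T y5=T y6=T y7=F
  y1=T y2=T y3=F y4=T y5=T y6=T y7=F
That's 2 in total.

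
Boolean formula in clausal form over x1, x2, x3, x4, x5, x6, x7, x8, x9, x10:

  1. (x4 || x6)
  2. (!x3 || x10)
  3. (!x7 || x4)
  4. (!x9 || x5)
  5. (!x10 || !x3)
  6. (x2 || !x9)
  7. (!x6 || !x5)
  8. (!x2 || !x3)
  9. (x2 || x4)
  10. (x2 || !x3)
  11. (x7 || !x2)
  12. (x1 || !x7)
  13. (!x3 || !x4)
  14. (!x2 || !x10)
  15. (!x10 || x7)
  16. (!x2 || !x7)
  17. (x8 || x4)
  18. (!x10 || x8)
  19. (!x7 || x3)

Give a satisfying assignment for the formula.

x1=T, x2=F, x3=F, x4=T, x5=F, x6=F, x7=F, x8=T, x9=F, x10=F

x1 occurs only positively in the remaining clauses — set x1 = True.
Pure literal: x8 appears only positively; assign x8 = True.
Try x2 = False.
  then x9 is forced to False.
  then x4 is forced to True.
  then x3 is forced to False.
  then x7 is forced to False.
  then x10 is forced to False.
Branch on x5: take x5 = False.
x6 is now unconstrained; take x6 = False.
Check each clause:
  1. (x4 || x6) — x4 is true.
  2. (x10 || !x3) — !x3 is true.
  3. (!x7 || x4) — !x7 is true.
  4. (!x9 || x5) — !x9 is true.
  5. (!x3 || !x10) — !x3 is true.
  6. (!x9 || x2) — !x9 is true.
  7. (!x6 || !x5) — !x6 is true.
  8. (!x3 || !x2) — !x3 is true.
  9. (x4 || x2) — x4 is true.
  10. (!x3 || x2) — !x3 is true.
  11. (x7 || !x2) — !x2 is true.
  12. (!x7 || x1) — !x7 is true.
  13. (!x4 || !x3) — !x3 is true.
  14. (!x10 || !x2) — !x2 is true.
  15. (!x10 || x7) — !x10 is true.
  16. (!x2 || !x7) — !x7 is true.
  17. (x4 || x8) — x8 is true.
  18. (!x10 || x8) — x8 is true.
  19. (x3 || !x7) — !x7 is true.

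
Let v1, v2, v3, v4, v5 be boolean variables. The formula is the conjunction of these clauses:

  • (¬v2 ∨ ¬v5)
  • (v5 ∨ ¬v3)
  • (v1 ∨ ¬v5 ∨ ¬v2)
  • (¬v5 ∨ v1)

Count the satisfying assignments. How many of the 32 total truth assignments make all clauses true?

Case analysis on v5 and v1:
  v5=T, v1=T: remaining (v2,v3,v4) ∈ {(F,F,F); (F,F,T); (F,T,F); (F,T,T)} — 4.
  v5=T, v1=F: a clause becomes empty — 0.
  v5=F, v1=T: remaining (v2,v3,v4) ∈ {(F,F,F); (F,F,T); (T,F,F); (T,F,T)} — 4.
  v5=F, v1=F: remaining (v2,v3,v4) ∈ {(F,F,F); (F,F,T); (T,F,F); (T,F,T)} — 4.
Total: 4 + 0 + 4 + 4 = 12.

12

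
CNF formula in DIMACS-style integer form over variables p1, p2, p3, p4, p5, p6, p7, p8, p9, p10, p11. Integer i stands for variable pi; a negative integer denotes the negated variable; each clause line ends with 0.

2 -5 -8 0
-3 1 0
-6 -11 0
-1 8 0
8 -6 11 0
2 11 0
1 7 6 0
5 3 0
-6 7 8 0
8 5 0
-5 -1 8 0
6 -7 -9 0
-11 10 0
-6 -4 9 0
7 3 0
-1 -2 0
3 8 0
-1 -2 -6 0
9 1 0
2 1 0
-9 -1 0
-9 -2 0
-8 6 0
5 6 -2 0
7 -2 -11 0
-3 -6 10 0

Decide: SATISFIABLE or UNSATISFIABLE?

UNSATISFIABLE

p6 = True:
  propagation gives p11=False, p8=True, p2=True, p1=False; an empty clause results — contradiction.
p6 = False:
  propagation gives p8=False, p1=False, p3=False; an empty clause results — contradiction.
Every branch closes, so no satisfying assignment exists.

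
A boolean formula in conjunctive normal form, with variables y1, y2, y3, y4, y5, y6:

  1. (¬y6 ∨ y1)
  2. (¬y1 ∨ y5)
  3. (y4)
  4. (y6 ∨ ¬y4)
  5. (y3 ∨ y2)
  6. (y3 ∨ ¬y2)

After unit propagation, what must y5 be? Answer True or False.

Unit clause (y4) sets y4 = True.
(¬y4 ∨ y6) with y4 = True leaves only y6, so y6 = True.
(y1 ∨ ¬y6) with y6 = True leaves only y1, so y1 = True.
In (y5 ∨ ¬y1), ¬y1 is now false; y5 must hold, so y5 = True.

True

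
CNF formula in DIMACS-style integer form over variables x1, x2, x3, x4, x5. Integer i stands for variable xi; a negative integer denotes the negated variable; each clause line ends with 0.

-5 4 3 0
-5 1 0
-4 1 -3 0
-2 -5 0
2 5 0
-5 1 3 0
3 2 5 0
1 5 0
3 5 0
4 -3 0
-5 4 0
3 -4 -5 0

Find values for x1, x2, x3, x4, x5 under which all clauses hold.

x1 occurs only positively in the remaining clauses — set x1 = True.
Branch on x2: take x2 = True.
  then x5 is forced to False.
  then x3 is forced to True.
  then x4 is forced to True.
Every clause has at least one true literal under this assignment.
Check each clause:
  1. (!x5 || x3 || x4) — x3 is true.
  2. (x1 || !x5) — x1 is true.
  3. (!x3 || x1 || !x4) — x1 is true.
  4. (!x2 || !x5) — !x5 is true.
  5. (x5 || x2) — x2 is true.
  6. (x3 || x1 || !x5) — x3 is true.
  7. (x3 || x2 || x5) — x2 is true.
  8. (x1 || x5) — x1 is true.
  9. (x3 || x5) — x3 is true.
  10. (x4 || !x3) — x4 is true.
  11. (x4 || !x5) — !x5 is true.
  12. (x3 || !x5 || !x4) — x3 is true.

x1=1, x2=1, x3=1, x4=1, x5=0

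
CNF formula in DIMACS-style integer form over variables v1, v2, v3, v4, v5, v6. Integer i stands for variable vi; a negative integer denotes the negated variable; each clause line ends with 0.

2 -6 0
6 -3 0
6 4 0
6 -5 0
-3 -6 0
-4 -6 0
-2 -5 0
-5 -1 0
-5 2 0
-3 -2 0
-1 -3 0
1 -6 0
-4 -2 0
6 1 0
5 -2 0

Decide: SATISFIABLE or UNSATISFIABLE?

Pure literal: v3 appears only negated; assign v3 = False.
Try v1 = True.
  then v5 is forced to False.
  then v2 is forced to False.
  then v6 is forced to False.
  then v4 is forced to True.
So v1=T  v2=F  v3=F  v4=T  v5=F  v6=F is a satisfying assignment.

SATISFIABLE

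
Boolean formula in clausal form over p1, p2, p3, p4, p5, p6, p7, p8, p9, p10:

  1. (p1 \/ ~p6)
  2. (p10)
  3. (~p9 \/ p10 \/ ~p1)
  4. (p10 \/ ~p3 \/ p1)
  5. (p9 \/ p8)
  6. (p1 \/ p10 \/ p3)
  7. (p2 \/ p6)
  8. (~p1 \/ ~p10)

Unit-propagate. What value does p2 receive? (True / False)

(p10) stands alone — p10 = True.
From (~p10 \/ ~p1) and p10 = True: p1 = False.
From (~p6 \/ p1) and p1 = False: p6 = False.
In (p2 \/ p6), p6 is now false; p2 must hold, so p2 = True.

True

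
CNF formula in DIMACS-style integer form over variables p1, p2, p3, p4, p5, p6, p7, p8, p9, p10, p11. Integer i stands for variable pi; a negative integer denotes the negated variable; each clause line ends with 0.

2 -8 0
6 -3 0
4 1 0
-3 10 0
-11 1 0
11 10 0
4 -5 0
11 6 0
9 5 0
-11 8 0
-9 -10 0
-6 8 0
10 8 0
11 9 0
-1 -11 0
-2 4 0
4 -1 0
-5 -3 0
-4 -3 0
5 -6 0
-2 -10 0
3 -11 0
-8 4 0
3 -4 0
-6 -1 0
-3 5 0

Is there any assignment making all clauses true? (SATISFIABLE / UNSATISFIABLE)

p3 = True:
  propagation gives p6=True, p10=True, p9=False, p5=True; an empty clause results — contradiction.
p3 = False:
  propagation gives p11=False, p10=True, p6=True, p9=False; an empty clause results — contradiction.
Every branch closes, so no satisfying assignment exists.

UNSATISFIABLE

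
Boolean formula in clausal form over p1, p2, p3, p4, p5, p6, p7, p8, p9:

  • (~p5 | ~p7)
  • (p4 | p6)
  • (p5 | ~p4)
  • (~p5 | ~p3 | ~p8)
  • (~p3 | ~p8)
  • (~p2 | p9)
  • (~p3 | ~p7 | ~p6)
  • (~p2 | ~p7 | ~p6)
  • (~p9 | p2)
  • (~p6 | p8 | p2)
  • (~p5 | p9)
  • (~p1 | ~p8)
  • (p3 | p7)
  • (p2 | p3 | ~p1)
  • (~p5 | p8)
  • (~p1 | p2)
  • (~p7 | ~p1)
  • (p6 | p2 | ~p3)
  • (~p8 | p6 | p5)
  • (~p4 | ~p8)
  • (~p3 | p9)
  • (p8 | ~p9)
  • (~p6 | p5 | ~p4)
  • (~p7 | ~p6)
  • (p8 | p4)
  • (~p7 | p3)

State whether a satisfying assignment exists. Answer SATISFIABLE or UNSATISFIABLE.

UNSATISFIABLE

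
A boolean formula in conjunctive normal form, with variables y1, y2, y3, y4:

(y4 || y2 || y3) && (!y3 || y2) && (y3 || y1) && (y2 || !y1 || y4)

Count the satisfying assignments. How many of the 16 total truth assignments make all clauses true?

Case analysis on y2 and y3:
  y2=1, y3=1: remaining (y1,y4) ∈ {(0,0); (0,1); (1,0); (1,1)} — 4.
  y2=1, y3=0: remaining (y1,y4) ∈ {(1,0); (1,1)} — 2.
  y2=0, y3=1: a clause becomes empty — 0.
  y2=0, y3=0: remaining (y1,y4) ∈ {(1,1)} — 1.
Total: 4 + 2 + 0 + 1 = 7.

7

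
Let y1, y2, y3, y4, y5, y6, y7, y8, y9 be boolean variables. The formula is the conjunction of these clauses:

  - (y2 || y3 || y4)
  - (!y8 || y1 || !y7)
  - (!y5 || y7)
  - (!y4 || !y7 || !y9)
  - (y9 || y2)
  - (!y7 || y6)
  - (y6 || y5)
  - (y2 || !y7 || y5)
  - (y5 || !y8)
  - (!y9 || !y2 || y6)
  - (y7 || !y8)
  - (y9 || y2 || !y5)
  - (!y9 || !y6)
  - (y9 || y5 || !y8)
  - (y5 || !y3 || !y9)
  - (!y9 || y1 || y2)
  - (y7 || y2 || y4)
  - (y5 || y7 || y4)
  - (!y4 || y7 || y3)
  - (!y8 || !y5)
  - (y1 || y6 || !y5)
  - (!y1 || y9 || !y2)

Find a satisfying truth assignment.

y8 occurs only negated in the remaining clauses — set y8 = False.
Branch on y1: take y1 = False.
Set y2 = True and propagate.
For the remaining variables, y3 = False, y4 = False, y5 = True, y6 = True, y7 = True, y9 = False works.
Check each clause:
  1. (y3 || y4 || y2) — y2 is true.
  2. (y1 || !y7 || !y8) — !y8 is true.
  3. (y7 || !y5) — y7 is true.
  4. (!y9 || !y4 || !y7) — !y4 is true.
  5. (y9 || y2) — y2 is true.
  6. (y6 || !y7) — y6 is true.
  7. (y5 || y6) — y5 is true.
  8. (!y7 || y2 || y5) — y2 is true.
  9. (!y8 || y5) — !y8 is true.
  10. (!y2 || y6 || !y9) — !y9 is true.
  11. (y7 || !y8) — !y8 is true.
  12. (y9 || !y5 || y2) — y2 is true.
  13. (!y6 || !y9) — !y9 is true.
  14. (y9 || !y8 || y5) — !y8 is true.
  15. (!y9 || y5 || !y3) — y5 is true.
  16. (y1 || !y9 || y2) — y2 is true.
  17. (y4 || y2 || y7) — y2 is true.
  18. (y5 || y4 || y7) — y5 is true.
  19. (y3 || y7 || !y4) — !y4 is true.
  20. (!y8 || !y5) — !y8 is true.
  21. (y1 || !y5 || y6) — y6 is true.
  22. (y9 || !y2 || !y1) — !y1 is true.

y1=F  y2=T  y3=F  y4=F  y5=T  y6=T  y7=T  y8=F  y9=F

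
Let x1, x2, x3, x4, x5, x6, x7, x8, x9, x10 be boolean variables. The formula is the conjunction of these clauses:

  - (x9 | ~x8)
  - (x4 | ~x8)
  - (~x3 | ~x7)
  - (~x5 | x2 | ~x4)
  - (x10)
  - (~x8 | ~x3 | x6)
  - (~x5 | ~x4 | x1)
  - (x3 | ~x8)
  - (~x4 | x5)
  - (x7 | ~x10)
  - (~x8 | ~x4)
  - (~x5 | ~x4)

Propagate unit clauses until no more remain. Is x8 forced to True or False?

False

Unit clause (x10) sets x10 = True.
(x7 | ~x10): since x10 = True, the clause reduces to (x7). x7 = True.
In (~x3 | ~x7), ~x7 is now false; ~x3 must hold, so x3 = False.
(x3 | ~x8): since x3 = False, the clause reduces to (~x8). x8 = False.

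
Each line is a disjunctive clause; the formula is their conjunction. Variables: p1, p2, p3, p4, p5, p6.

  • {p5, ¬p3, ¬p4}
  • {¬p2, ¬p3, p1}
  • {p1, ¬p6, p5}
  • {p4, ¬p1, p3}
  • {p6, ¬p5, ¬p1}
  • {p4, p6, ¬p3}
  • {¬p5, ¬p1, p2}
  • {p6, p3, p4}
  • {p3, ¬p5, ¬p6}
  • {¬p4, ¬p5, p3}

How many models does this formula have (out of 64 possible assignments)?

13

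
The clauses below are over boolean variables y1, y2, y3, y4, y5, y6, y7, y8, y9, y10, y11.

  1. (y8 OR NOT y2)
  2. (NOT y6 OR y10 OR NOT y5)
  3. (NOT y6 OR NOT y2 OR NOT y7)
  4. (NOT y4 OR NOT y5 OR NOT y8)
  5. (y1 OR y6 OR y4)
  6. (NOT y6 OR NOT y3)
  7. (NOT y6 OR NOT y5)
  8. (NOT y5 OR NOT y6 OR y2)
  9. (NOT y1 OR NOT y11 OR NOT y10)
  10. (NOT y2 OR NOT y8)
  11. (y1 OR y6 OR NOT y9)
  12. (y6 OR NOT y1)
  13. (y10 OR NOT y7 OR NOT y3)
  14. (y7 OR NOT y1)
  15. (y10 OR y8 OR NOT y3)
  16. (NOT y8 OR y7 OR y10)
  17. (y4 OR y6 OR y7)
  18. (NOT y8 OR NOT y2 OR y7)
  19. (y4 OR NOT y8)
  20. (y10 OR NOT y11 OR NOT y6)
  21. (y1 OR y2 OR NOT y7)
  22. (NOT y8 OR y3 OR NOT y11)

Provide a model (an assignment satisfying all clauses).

y1 = F, y2 = F, y3 = T, y4 = T, y5 = T, y6 = F, y7 = F, y8 = F, y9 = F, y10 = T, y11 = F

y9 occurs only negated in the remaining clauses — set y9 = False.
Pure literal: y11 appears only negated; assign y11 = False.
Set y1 = False and propagate.
The remaining clauses are satisfied by y2 = False, y3 = True, y4 = True, y5 = True, y6 = False, y7 = False, y8 = False, y10 = True.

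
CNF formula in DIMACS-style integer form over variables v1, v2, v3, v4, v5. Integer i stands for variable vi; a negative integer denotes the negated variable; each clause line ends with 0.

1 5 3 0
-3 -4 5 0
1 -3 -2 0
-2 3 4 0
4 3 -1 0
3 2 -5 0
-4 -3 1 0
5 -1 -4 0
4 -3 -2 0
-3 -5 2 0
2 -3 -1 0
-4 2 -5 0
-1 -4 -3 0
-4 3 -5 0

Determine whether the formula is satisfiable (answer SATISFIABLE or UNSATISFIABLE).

SATISFIABLE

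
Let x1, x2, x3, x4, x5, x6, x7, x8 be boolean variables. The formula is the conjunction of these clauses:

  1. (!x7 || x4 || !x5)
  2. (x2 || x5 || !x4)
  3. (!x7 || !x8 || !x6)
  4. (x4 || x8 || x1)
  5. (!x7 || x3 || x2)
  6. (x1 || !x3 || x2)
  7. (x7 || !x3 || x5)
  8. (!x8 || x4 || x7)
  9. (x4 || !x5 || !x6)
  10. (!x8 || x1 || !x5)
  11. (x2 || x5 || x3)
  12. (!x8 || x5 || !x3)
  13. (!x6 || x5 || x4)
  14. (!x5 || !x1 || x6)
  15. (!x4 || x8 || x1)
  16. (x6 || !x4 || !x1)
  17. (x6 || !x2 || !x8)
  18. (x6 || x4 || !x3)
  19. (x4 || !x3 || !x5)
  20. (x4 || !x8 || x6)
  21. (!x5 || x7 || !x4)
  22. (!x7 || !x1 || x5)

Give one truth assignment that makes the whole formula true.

x1=True  x2=True  x3=False  x4=True  x5=True  x6=True  x7=True  x8=False

Branch on x1: take x1 = True.
The remaining clauses are satisfied by x2 = True, x3 = False, x4 = True, x5 = True, x6 = True, x7 = True, x8 = False.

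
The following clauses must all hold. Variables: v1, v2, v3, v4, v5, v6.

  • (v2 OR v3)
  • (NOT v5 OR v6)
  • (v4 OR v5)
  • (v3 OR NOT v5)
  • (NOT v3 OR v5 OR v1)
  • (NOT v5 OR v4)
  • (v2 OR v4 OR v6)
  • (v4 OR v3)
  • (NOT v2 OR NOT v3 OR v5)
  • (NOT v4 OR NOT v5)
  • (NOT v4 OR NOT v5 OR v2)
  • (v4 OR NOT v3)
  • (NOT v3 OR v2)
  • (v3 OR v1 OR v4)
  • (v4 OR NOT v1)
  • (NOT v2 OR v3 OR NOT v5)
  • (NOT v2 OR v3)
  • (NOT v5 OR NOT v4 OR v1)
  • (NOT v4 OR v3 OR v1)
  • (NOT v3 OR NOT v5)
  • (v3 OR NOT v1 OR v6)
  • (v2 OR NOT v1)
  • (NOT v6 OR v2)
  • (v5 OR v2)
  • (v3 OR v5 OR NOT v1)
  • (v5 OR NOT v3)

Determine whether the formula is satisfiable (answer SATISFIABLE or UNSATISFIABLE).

v3 = True:
  propagation gives v4=True, v5=False; an empty clause results — contradiction.
v3 = False:
  propagation gives v2=True; an empty clause results — contradiction.
Every branch closes, so no satisfying assignment exists.

UNSATISFIABLE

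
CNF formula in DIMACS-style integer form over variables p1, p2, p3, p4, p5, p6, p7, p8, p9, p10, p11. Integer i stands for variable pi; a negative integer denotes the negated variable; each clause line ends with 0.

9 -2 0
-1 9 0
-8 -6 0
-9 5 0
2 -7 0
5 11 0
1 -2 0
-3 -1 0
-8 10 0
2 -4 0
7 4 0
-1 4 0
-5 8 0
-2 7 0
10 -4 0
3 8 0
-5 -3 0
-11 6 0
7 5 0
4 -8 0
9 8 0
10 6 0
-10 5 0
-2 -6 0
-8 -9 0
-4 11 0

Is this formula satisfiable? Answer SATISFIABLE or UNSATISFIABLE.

p8 = True:
  propagation gives p6=False, p10=True, p11=False, p5=True; an empty clause results — contradiction.
p8 = False:
  propagation gives p5=False, p9=False; an empty clause results — contradiction.
Every branch closes, so no satisfying assignment exists.

UNSATISFIABLE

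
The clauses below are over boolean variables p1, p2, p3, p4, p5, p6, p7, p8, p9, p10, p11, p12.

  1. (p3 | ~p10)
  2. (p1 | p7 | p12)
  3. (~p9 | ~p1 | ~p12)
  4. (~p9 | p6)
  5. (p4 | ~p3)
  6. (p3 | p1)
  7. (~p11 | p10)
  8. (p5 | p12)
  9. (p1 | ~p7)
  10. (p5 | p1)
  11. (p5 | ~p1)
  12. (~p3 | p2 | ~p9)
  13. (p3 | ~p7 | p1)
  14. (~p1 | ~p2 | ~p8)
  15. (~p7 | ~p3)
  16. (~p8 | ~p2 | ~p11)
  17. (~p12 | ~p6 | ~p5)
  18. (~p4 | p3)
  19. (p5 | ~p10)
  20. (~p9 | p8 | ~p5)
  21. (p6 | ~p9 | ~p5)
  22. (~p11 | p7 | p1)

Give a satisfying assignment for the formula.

p1=T, p2=F, p3=T, p4=T, p5=T, p6=F, p7=F, p8=F, p9=F, p10=T, p11=T, p12=F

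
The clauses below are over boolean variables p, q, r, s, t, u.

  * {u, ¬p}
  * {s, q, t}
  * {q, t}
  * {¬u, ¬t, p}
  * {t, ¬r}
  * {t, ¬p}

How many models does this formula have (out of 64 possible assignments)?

20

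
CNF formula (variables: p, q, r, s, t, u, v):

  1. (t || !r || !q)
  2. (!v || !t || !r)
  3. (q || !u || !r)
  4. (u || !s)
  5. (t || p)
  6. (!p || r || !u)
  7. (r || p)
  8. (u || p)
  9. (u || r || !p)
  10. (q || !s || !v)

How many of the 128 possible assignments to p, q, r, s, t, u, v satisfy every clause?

8

Split on r, then p.
  r=T, p=T: 6 of the 32 assignments to (q,s,t,u,v) work.
  r=T, p=F: remaining (q,s,t,u,v) ∈ {(T,F,T,T,F); (T,T,T,T,F)} — 2.
  r=F, p=T: a clause becomes empty — 0.
  r=F, p=F: a clause becomes empty — 0.
Total: 6 + 2 + 0 + 0 = 8.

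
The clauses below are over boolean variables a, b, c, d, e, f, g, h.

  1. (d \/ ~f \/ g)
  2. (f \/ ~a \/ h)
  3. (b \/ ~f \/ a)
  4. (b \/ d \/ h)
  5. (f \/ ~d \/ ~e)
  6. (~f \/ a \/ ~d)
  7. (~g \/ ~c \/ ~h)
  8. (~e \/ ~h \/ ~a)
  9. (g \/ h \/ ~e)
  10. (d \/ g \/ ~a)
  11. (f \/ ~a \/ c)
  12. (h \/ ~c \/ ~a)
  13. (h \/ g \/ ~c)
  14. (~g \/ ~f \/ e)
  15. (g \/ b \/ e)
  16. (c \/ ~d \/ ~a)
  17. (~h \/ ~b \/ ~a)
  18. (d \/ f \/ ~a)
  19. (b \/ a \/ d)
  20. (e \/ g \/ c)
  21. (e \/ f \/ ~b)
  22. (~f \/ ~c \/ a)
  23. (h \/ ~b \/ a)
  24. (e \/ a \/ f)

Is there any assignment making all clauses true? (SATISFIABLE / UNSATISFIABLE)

SATISFIABLE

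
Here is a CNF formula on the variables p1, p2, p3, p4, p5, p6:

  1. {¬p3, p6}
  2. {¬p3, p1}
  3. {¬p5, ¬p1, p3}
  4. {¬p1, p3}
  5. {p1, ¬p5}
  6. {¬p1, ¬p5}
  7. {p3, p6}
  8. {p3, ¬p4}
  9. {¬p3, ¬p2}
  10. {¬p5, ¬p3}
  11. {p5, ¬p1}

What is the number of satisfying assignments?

2

Satisfying assignments:
  p1=0 p2=0 p3=0 p4=0 p5=0 p6=1
  p1=0 p2=1 p3=0 p4=0 p5=0 p6=1
That's 2 in total.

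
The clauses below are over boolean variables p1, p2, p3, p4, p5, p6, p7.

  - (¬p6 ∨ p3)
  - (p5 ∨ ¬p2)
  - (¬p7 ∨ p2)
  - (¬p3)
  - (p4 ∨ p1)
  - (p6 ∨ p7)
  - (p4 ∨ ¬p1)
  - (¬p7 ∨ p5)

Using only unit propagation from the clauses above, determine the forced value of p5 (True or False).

True

Unit clause (¬p3) sets p3 = False.
In (p3 ∨ ¬p6), p3 is now false; ¬p6 must hold, so p6 = False.
From (p6 ∨ p7) and p6 = False: p7 = True.
In (p2 ∨ ¬p7), ¬p7 is now false; p2 must hold, so p2 = True.
In (¬p2 ∨ p5), ¬p2 is now false; p5 must hold, so p5 = True.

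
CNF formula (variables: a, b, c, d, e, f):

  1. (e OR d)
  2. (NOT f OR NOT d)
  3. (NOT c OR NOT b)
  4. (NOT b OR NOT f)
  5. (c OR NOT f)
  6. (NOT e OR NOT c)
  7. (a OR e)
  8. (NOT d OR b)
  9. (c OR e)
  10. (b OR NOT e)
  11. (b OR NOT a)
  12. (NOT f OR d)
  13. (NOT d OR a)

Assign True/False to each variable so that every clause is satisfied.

a=T  b=T  c=F  d=T  e=T  f=F

Pure literal: f appears only negated; assign f = False.
Branch on a: take a = True.
  then b is forced to True.
  then c is forced to False.
  then e is forced to True.
d is now unconstrained; take d = True.
Every clause has at least one true literal under this assignment.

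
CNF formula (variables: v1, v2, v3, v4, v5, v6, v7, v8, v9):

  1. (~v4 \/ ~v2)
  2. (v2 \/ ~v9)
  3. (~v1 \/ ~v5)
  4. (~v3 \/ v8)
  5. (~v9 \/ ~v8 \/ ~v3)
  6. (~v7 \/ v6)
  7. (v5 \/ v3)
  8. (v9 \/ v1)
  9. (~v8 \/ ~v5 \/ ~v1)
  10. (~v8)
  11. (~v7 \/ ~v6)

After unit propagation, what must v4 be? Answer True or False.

False

Unit clause (~v8) sets v8 = False.
In (v8 \/ ~v3), v8 is now false; ~v3 must hold, so v3 = False.
From (v3 \/ v5) and v3 = False: v5 = True.
From (~v1 \/ ~v5) and v5 = True: v1 = False.
(v1 \/ v9): since v1 = False, the clause reduces to (v9). v9 = True.
From (v2 \/ ~v9) and v9 = True: v2 = True.
(~v2 \/ ~v4): since v2 = True, the clause reduces to (~v4). v4 = False.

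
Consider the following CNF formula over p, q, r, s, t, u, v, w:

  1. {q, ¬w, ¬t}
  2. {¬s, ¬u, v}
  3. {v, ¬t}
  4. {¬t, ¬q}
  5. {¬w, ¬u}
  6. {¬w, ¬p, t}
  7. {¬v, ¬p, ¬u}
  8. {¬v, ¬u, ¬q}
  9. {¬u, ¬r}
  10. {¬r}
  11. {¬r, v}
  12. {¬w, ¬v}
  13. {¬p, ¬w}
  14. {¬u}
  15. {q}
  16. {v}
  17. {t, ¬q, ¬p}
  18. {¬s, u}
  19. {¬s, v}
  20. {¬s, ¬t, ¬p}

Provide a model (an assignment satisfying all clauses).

p=False, q=True, r=False, s=False, t=False, u=False, v=True, w=False

(¬r) is a unit clause, so r = False.
Unit propagation: (¬u) forces u = False.
Unit propagation: (q) forces q = True.
The clause (¬t) is unit: t must be False.
The clause (v) is unit: v must be True.
(¬w) is a unit clause, so w = False.
(¬p) is a unit clause, so p = False.
(¬s) is a unit clause, so s = False.
Every clause has at least one true literal under this assignment.
Check each clause:
  1. {q, ¬w, ¬t} — ¬w is true.
  2. {v, ¬u, ¬s} — ¬u is true.
  3. {v, ¬t} — ¬t is true.
  4. {¬q, ¬t} — ¬t is true.
  5. {¬w, ¬u} — ¬w is true.
  6. {¬w, ¬p, t} — ¬w is true.
  7. {¬v, ¬p, ¬u} — ¬u is true.
  8. {¬q, ¬u, ¬v} — ¬u is true.
  9. {¬u, ¬r} — ¬u is true.
  10. {¬r} — ¬r is true.
  11. {v, ¬r} — ¬r is true.
  12. {¬w, ¬v} — ¬w is true.
  13. {¬w, ¬p} — ¬w is true.
  14. {¬u} — ¬u is true.
  15. {q} — q is true.
  16. {v} — v is true.
  17. {¬p, ¬q, t} — ¬p is true.
  18. {¬s, u} — ¬s is true.
  19. {v, ¬s} — ¬s is true.
  20. {¬p, ¬s, ¬t} — ¬t is true.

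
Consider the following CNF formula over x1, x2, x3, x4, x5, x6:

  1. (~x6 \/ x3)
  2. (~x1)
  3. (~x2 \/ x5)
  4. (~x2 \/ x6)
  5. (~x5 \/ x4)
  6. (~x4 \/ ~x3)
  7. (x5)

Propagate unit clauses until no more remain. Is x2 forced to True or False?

(~x1) stands alone — x1 = False.
(x5) stands alone — x5 = True.
(~x5 \/ x4) with x5 = True leaves only x4, so x4 = True.
(~x3 \/ ~x4) with x4 = True leaves only ~x3, so x3 = False.
(x3 \/ ~x6) with x3 = False leaves only ~x6, so x6 = False.
From (x6 \/ ~x2) and x6 = False: x2 = False.

False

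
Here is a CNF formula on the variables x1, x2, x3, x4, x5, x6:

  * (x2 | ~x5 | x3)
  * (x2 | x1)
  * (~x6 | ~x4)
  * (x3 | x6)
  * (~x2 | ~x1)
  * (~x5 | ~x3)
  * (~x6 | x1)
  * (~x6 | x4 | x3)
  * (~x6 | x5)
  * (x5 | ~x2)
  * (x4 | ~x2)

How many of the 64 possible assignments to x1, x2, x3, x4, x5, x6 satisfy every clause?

2

The models are:
  x1=1 x2=0 x3=1 x4=0 x5=0 x6=0
  x1=1 x2=0 x3=1 x4=1 x5=0 x6=0
That's 2 in total.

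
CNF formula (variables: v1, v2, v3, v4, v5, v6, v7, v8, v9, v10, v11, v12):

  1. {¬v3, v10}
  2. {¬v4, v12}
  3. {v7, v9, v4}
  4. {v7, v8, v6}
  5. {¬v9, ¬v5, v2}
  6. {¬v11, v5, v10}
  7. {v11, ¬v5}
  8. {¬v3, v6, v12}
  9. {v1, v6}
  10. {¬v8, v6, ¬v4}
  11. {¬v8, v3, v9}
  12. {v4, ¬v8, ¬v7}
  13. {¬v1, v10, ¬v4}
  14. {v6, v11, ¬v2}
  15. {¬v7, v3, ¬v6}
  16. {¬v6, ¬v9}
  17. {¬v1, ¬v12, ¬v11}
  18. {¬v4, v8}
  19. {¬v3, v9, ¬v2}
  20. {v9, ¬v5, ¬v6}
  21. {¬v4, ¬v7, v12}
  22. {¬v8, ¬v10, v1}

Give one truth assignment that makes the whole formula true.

v1=F, v2=F, v3=T, v4=F, v5=F, v6=T, v7=T, v8=F, v9=F, v10=T, v11=T, v12=F

Check each clause:
  1. {v10, ¬v3} — v10 is true.
  2. {¬v4, v12} — ¬v4 is true.
  3. {v9, v4, v7} — v7 is true.
  4. {v8, v7, v6} — v6 is true.
  5. {¬v9, ¬v5, v2} — ¬v5 is true.
  6. {v10, ¬v11, v5} — v10 is true.
  7. {v11, ¬v5} — v11 is true.
  8. {¬v3, v6, v12} — v6 is true.
  9. {v1, v6} — v6 is true.
  10. {¬v8, ¬v4, v6} — ¬v8 is true.
  11. {v9, ¬v8, v3} — ¬v8 is true.
  12. {¬v7, ¬v8, v4} — ¬v8 is true.
  13. {v10, ¬v4, ¬v1} — v10 is true.
  14. {v11, ¬v2, v6} — v11 is true.
  15. {¬v6, v3, ¬v7} — v3 is true.
  16. {¬v6, ¬v9} — ¬v9 is true.
  17. {¬v11, ¬v1, ¬v12} — ¬v12 is true.
  18. {¬v4, v8} — ¬v4 is true.
  19. {¬v2, ¬v3, v9} — ¬v2 is true.
  20. {v9, ¬v5, ¬v6} — ¬v5 is true.
  21. {¬v4, v12, ¬v7} — ¬v4 is true.
  22. {¬v10, v1, ¬v8} — ¬v8 is true.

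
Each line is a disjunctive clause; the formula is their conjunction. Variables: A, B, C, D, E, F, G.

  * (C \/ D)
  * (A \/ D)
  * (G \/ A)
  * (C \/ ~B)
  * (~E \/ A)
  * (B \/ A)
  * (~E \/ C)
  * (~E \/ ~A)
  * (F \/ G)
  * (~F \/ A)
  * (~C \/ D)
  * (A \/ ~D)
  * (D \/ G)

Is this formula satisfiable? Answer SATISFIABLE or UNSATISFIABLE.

E occurs only negated in the remaining clauses — set E = False.
Pure literal: G appears only positively; assign G = True.
Branch on A: take A = True.
For the remaining variables, B = False, C = True, D = True, F = False works.
Every clause has at least one true literal under this assignment.
So A=T  B=F  C=T  D=T  E=F  F=F  G=T is a satisfying assignment.

SATISFIABLE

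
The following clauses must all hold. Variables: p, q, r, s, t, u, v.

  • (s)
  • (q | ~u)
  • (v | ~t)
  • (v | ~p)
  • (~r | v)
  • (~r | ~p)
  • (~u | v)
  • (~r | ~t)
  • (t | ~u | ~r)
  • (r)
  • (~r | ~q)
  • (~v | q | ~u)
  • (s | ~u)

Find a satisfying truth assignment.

p=False, q=False, r=True, s=True, t=False, u=False, v=True

Check each clause:
  1. (s) — s is true.
  2. (~u | q) — ~u is true.
  3. (v | ~t) — ~t is true.
  4. (~p | v) — ~p is true.
  5. (v | ~r) — v is true.
  6. (~r | ~p) — ~p is true.
  7. (v | ~u) — ~u is true.
  8. (~r | ~t) — ~t is true.
  9. (t | ~u | ~r) — ~u is true.
  10. (r) — r is true.
  11. (~r | ~q) — ~q is true.
  12. (~v | q | ~u) — ~u is true.
  13. (~u | s) — ~u is true.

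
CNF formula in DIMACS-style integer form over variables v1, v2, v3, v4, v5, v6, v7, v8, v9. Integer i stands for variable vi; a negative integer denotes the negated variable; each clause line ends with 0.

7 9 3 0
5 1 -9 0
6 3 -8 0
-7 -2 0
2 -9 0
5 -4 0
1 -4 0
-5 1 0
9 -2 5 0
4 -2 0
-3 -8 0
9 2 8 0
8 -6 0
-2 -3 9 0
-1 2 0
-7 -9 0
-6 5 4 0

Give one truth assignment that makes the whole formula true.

v1 = True, v2 = True, v3 = True, v4 = True, v5 = True, v6 = False, v7 = False, v8 = False, v9 = True

Branch on v1: take v1 = True.
  then v2 is forced to True.
  then v7 is forced to False.
  then v4 is forced to True.
  then v5 is forced to True.
Branch on v3: take v3 = True.
  then v8 is forced to False.
  then v6 is forced to False.
  then v9 is forced to True.
Every clause has at least one true literal under this assignment.
Check each clause:
  1. (v9 \/ v7 \/ v3) — v9 is true.
  2. (v5 \/ ~v9 \/ v1) — v1 is true.
  3. (~v8 \/ v3 \/ v6) — ~v8 is true.
  4. (~v7 \/ ~v2) — ~v7 is true.
  5. (v2 \/ ~v9) — v2 is true.
  6. (v5 \/ ~v4) — v5 is true.
  7. (v1 \/ ~v4) — v1 is true.
  8. (v1 \/ ~v5) — v1 is true.
  9. (v5 \/ v9 \/ ~v2) — v9 is true.
  10. (v4 \/ ~v2) — v4 is true.
  11. (~v3 \/ ~v8) — ~v8 is true.
  12. (v9 \/ v2 \/ v8) — v9 is true.
  13. (~v6 \/ v8) — ~v6 is true.
  14. (v9 \/ ~v3 \/ ~v2) — v9 is true.
  15. (~v1 \/ v2) — v2 is true.
  16. (~v9 \/ ~v7) — ~v7 is true.
  17. (~v6 \/ v5 \/ v4) — ~v6 is true.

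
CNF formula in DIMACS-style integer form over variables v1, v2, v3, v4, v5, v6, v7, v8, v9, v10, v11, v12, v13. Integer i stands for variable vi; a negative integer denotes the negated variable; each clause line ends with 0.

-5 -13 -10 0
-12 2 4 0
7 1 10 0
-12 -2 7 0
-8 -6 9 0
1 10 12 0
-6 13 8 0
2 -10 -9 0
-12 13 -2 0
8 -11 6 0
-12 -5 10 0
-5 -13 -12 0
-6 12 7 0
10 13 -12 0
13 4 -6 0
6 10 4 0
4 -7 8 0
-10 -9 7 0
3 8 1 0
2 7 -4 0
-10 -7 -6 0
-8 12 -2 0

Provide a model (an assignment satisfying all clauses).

v1 occurs only positively in the remaining clauses — set v1 = True.
Pure literal: v3 appears only positively; assign v3 = True.
Branch on v2: take v2 = False.
Set v4 = False and propagate.
  then v12 is forced to False.
Branch on v5: take v5 = False.
For the remaining variables, v6 = False, v7 = False, v8 = True, v9 = False, v10 = True, v11 = False, v13 = False works.
Every clause has at least one true literal under this assignment.

v1=True, v2=False, v3=True, v4=False, v5=False, v6=False, v7=False, v8=True, v9=False, v10=True, v11=False, v12=False, v13=False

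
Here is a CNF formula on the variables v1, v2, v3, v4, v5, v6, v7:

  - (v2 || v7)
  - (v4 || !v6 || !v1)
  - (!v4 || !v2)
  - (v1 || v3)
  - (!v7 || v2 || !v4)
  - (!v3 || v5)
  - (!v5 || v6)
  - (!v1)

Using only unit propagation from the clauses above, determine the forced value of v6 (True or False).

(!v1) is a unit clause: v1 = False.
(v3 || v1): since v1 = False, the clause reduces to (v3). v3 = True.
(!v3 || v5): since v3 = True, the clause reduces to (v5). v5 = True.
In (v6 || !v5), !v5 is now false; v6 must hold, so v6 = True.

True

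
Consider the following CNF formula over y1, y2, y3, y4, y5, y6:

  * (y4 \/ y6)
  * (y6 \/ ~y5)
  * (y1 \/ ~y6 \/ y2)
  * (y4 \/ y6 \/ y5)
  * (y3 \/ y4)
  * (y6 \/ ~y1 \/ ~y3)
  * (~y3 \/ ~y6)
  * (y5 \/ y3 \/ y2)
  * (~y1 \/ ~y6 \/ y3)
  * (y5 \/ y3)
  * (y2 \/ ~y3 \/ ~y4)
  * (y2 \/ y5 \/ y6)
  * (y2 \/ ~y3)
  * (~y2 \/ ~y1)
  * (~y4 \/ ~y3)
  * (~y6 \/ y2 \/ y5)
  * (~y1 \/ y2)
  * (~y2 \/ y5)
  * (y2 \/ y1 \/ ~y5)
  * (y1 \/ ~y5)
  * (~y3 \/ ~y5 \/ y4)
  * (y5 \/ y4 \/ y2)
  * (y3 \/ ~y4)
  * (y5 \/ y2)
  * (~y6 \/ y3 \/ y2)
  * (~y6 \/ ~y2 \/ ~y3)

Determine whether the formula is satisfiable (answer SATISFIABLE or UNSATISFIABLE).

y2 = True:
  propagation gives y1=False, y5=True; an empty clause results — contradiction.
y2 = False:
  propagation gives y3=False, y4=True; an empty clause results — contradiction.
Every branch closes, so no satisfying assignment exists.

UNSATISFIABLE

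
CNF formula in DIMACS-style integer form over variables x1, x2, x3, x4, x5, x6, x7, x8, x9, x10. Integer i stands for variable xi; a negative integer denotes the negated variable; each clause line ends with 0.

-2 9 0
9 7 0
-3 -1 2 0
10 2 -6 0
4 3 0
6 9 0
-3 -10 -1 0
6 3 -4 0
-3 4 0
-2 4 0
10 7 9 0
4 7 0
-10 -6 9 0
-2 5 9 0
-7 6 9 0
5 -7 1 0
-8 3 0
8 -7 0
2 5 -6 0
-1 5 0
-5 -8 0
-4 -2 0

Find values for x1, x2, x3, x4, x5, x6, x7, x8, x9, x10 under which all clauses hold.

Pure literal: x9 appears only positively; assign x9 = True.
Set x1 = False and propagate.
Try x2 = False.
The remaining clauses are satisfied by x3 = True, x4 = True, x5 = False, x6 = False, x7 = False, x8 = True, x10 = False.
Every clause has at least one true literal under this assignment.

x1=0  x2=0  x3=1  x4=1  x5=0  x6=0  x7=0  x8=1  x9=1  x10=0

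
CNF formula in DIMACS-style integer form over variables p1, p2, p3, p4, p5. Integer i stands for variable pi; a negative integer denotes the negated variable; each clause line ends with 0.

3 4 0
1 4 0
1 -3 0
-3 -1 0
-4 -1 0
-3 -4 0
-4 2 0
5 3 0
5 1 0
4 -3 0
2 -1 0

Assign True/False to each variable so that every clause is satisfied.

p1=False, p2=True, p3=False, p4=True, p5=True

Check each clause:
  1. (p3 || p4) — p4 is true.
  2. (p4 || p1) — p4 is true.
  3. (!p3 || p1) — !p3 is true.
  4. (!p1 || !p3) — !p3 is true.
  5. (!p1 || !p4) — !p1 is true.
  6. (!p4 || !p3) — !p3 is true.
  7. (!p4 || p2) — p2 is true.
  8. (p3 || p5) — p5 is true.
  9. (p5 || p1) — p5 is true.
  10. (p4 || !p3) — p4 is true.
  11. (!p1 || p2) — p2 is true.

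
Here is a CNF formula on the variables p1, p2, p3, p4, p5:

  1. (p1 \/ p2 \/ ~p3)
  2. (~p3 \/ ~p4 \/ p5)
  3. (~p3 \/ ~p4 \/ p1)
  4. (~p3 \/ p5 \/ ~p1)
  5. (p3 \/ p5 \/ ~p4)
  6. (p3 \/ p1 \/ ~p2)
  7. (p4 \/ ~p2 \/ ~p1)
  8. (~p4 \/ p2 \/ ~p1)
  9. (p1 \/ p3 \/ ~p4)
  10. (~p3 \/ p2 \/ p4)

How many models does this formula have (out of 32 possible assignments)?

Split on p3, then p1.
  p3=T, p1=T: remaining (p2,p4,p5) ∈ {(T,T,T)} — 1.
  p3=T, p1=F: remaining (p2,p4,p5) ∈ {(T,F,F); (T,F,T)} — 2.
  p3=F, p1=T: remaining (p2,p4,p5) ∈ {(F,F,F); (F,F,T); (T,T,T)} — 3.
  p3=F, p1=F: remaining (p2,p4,p5) ∈ {(F,F,F); (F,F,T)} — 2.
Total: 1 + 2 + 3 + 2 = 8.

8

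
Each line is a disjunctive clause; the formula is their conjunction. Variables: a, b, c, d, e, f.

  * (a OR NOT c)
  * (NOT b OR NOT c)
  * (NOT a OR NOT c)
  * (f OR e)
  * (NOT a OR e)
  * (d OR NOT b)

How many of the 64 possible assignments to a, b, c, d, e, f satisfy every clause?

Case analysis on a and c:
  a=T, c=T: a clause becomes empty — 0.
  a=T, c=F: f free; 3 ways for (b,d,e) × 2^1 = 6.
  a=F, c=T: a clause becomes empty — 0.
  a=F, c=F: 9 of the 16 assignments to (b,d,e,f) work.
Total: 0 + 6 + 0 + 9 = 15.

15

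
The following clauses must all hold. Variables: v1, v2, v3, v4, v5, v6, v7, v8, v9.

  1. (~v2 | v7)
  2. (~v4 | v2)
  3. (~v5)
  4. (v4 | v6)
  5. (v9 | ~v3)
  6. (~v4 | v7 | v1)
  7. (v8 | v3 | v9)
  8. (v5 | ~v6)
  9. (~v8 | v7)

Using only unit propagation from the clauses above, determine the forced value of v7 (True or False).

(~v5) is a unit clause: v5 = False.
(v5 | ~v6) with v5 = False leaves only ~v6, so v6 = False.
From (v4 | v6) and v6 = False: v4 = True.
From (v2 | ~v4) and v4 = True: v2 = True.
(~v2 | v7) with v2 = True leaves only v7, so v7 = True.

True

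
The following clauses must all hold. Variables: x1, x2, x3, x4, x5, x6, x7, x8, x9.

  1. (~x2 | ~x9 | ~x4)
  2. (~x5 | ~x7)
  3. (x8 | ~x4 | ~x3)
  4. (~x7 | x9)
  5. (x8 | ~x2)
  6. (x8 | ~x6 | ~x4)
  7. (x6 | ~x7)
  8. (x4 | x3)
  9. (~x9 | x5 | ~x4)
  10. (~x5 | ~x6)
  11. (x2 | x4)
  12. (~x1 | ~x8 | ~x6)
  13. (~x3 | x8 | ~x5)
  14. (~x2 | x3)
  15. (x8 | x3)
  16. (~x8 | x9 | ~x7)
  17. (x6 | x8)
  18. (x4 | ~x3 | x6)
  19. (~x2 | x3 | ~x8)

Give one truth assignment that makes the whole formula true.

x7 occurs only negated in the remaining clauses — set x7 = False.
Set x1 = True and propagate.
Try x2 = False.
  then x4 is forced to True.
Branch on x3: take x3 = True.
  then x8 is forced to True.
  then x6 is forced to False.
The remaining clauses are satisfied by x5 = False, x9 = False.
Every clause has at least one true literal under this assignment.

x1=T, x2=F, x3=T, x4=T, x5=F, x6=F, x7=F, x8=T, x9=F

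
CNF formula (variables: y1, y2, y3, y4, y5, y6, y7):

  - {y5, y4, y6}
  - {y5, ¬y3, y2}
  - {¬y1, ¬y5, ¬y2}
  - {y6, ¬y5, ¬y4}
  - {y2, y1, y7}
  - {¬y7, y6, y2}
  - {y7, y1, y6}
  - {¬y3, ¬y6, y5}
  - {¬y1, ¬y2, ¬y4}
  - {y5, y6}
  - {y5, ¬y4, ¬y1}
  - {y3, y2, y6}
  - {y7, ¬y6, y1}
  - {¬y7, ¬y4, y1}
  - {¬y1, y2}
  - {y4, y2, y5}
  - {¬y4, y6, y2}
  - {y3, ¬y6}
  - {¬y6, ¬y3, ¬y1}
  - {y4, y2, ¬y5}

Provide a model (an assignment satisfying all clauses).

Branch on y1: take y1 = False.
Branch on y2: take y2 = True.
Try y3 = True.
For the remaining variables, y4 = False, y5 = True, y6 = True, y7 = True works.
Every clause has at least one true literal under this assignment.
Check each clause:
  1. {y6, y4, y5} — y5 is true.
  2. {¬y3, y2, y5} — y2 is true.
  3. {¬y2, ¬y1, ¬y5} — ¬y1 is true.
  4. {¬y4, y6, ¬y5} — ¬y4 is true.
  5. {y7, y1, y2} — y2 is true.
  6. {y2, ¬y7, y6} — y2 is true.
  7. {y6, y7, y1} — y6 is true.
  8. {¬y6, y5, ¬y3} — y5 is true.
  9. {¬y4, ¬y1, ¬y2} — ¬y4 is true.
  10. {y5, y6} — y5 is true.
  11. {¬y4, y5, ¬y1} — ¬y4 is true.
  12. {y2, y6, y3} — y2 is true.
  13. {y1, ¬y6, y7} — y7 is true.
  14. {¬y7, ¬y4, y1} — ¬y4 is true.
  15. {¬y1, y2} — y2 is true.
  16. {y2, y4, y5} — y2 is true.
  17. {¬y4, y2, y6} — y2 is true.
  18. {y3, ¬y6} — y3 is true.
  19. {¬y1, ¬y6, ¬y3} — ¬y1 is true.
  20. {y4, ¬y5, y2} — y2 is true.

y1 = False, y2 = True, y3 = True, y4 = False, y5 = True, y6 = True, y7 = True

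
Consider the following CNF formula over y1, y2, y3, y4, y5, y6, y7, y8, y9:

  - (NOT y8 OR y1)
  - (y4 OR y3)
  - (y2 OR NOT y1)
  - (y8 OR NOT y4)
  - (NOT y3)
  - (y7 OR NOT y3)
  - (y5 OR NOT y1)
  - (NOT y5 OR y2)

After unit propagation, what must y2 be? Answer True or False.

Unit clause (NOT y3) sets y3 = False.
In (y3 OR y4), y3 is now false; y4 must hold, so y4 = True.
(NOT y4 OR y8) with y4 = True leaves only y8, so y8 = True.
From (NOT y8 OR y1) and y8 = True: y1 = True.
From (NOT y1 OR y2) and y1 = True: y2 = True.

True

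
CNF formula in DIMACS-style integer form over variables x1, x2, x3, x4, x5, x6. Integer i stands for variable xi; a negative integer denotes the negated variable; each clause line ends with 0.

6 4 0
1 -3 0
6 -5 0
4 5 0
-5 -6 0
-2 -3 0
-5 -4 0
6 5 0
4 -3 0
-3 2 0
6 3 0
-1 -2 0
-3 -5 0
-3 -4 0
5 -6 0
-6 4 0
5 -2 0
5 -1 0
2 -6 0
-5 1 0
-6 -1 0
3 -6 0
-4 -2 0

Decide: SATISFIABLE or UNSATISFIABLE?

x5 = True:
  propagation gives x6=True; an empty clause results — contradiction.
x5 = False:
  propagation gives x4=True, x6=True; an empty clause results — contradiction.
Every branch closes, so no satisfying assignment exists.

UNSATISFIABLE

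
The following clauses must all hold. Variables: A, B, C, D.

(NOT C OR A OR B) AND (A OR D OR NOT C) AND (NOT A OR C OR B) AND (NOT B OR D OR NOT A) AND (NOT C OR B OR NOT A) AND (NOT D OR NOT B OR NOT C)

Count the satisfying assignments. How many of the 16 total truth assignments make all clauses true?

5

Satisfying assignments:
  A=0 B=0 C=0 D=0
  A=0 B=0 C=0 D=1
  A=0 B=1 C=0 D=0
  A=0 B=1 C=0 D=1
  A=1 B=1 C=0 D=1
Count: 5.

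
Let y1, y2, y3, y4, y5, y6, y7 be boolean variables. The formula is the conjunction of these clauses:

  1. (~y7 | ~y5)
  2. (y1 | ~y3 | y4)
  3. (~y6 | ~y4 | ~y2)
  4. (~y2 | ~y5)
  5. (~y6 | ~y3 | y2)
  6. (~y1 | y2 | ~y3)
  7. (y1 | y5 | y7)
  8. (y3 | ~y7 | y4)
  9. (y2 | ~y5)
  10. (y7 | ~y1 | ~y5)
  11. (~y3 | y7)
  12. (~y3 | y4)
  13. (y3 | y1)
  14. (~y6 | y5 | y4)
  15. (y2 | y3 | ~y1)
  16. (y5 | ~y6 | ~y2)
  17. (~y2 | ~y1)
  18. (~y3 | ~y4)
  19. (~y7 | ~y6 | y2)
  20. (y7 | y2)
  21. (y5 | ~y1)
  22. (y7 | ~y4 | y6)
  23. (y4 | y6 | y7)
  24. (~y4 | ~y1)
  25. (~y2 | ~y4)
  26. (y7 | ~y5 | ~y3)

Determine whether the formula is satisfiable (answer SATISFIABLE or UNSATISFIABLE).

y2 = True:
  propagation gives y5=False, y6=False, y1=False, y7=True; an empty clause results — contradiction.
y2 = False:
  propagation gives y5=False, y7=True, y6=False, y1=False; an empty clause results — contradiction.
Every branch closes, so no satisfying assignment exists.

UNSATISFIABLE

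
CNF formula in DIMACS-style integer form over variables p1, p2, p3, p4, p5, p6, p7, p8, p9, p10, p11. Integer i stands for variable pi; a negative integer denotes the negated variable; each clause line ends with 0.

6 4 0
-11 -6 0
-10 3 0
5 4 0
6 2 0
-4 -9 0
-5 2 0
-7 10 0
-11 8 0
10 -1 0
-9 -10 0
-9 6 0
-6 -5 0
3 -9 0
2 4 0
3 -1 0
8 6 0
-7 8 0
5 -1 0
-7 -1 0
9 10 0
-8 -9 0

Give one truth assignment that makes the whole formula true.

p1=False  p2=False  p3=True  p4=True  p5=False  p6=True  p7=False  p8=True  p9=False  p10=True  p11=False

p1 occurs only negated in the remaining clauses — set p1 = False.
p3 occurs only positively in the remaining clauses — set p3 = True.
Try p2 = False.
  then p6 is forced to True.
  then p11 is forced to False.
  then p5 is forced to False.
  then p4 is forced to True.
  then p9 is forced to False.
  then p10 is forced to True.
For the remaining variables, p7 = False, p8 = True works.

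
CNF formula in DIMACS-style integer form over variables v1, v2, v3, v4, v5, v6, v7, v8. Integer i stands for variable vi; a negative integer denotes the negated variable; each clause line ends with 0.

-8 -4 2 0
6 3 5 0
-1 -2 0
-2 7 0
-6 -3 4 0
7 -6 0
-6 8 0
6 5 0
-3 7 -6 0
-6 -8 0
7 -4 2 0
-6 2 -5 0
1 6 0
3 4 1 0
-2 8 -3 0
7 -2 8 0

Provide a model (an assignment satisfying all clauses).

v1 = 1, v2 = 0, v3 = 1, v4 = 0, v5 = 1, v6 = 0, v7 = 1, v8 = 0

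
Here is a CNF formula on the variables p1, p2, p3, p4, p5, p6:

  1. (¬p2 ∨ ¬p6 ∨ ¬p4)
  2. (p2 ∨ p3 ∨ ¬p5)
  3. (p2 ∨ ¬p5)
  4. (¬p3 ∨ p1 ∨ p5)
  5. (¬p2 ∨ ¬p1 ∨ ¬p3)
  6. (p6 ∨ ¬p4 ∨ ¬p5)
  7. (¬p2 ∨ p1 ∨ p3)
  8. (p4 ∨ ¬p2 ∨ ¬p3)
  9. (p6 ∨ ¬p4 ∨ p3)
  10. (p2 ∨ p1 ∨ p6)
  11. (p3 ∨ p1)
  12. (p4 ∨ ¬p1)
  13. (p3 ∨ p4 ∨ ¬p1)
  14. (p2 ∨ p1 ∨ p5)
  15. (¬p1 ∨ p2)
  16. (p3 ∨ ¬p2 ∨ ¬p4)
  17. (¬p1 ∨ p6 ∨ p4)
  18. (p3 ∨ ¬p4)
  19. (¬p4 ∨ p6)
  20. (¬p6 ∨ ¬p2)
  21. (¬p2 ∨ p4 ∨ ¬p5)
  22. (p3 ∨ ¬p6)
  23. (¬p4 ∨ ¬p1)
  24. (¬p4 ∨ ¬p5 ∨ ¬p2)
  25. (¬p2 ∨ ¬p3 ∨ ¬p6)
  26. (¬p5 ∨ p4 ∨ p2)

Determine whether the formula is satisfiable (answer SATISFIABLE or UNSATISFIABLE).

UNSATISFIABLE

p2 = True:
  propagation gives p6=False, p4=False, p3=False, p1=True; an empty clause results — contradiction.
p2 = False:
  propagation gives p5=False, p1=True; an empty clause results — contradiction.
Every branch closes, so no satisfying assignment exists.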